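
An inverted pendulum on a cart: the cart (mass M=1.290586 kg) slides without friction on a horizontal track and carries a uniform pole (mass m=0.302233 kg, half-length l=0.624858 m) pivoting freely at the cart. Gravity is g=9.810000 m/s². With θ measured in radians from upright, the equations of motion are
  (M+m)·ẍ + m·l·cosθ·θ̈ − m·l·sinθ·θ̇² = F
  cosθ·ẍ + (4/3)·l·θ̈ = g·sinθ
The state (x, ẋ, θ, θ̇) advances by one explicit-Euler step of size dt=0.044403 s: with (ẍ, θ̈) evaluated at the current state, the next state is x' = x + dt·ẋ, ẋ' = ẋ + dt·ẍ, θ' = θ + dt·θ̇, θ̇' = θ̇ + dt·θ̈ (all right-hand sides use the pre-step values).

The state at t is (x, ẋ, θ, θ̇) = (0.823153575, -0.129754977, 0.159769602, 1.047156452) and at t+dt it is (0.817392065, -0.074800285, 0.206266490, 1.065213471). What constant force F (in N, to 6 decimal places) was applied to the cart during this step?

ẍ = (ẋ'−ẋ)/dt = (-0.074800285−-0.129754977)/0.044403 = 1.237635
θ̈ = (θ̇'−θ̇)/dt = (1.065213471−1.047156452)/0.044403 = 0.406662
sinθ=0.159091, cosθ=0.987264
F = (M+m)·ẍ + m·l·cosθ·θ̈ − m·l·sinθ·θ̇² = 1.971328 + 0.075821 − 0.032945 = 2.014204

F = 2.014204 N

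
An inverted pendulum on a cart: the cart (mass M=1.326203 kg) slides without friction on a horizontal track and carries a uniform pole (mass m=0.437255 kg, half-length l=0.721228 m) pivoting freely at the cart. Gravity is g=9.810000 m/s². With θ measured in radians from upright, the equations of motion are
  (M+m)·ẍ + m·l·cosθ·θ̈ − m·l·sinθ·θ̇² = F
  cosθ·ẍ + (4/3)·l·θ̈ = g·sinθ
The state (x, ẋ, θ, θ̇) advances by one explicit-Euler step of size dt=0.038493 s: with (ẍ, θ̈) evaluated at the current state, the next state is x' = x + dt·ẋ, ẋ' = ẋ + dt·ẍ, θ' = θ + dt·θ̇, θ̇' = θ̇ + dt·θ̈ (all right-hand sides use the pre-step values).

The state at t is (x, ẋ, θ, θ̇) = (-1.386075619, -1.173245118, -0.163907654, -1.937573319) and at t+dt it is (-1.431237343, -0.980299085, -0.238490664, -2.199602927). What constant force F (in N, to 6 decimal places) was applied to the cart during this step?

ẍ = (ẋ'−ẋ)/dt = (-0.980299085−-1.173245118)/0.038493 = 5.012497
θ̈ = (θ̇'−θ̇)/dt = (-2.199602927−-1.937573319)/0.038493 = -6.807202
sinθ=-0.163175, cosθ=0.986597
F = (M+m)·ẍ + m·l·cosθ·θ̈ − m·l·sinθ·θ̇² = 8.839327 + -2.117951 − -0.193186 = 6.914563

F = 6.914563 N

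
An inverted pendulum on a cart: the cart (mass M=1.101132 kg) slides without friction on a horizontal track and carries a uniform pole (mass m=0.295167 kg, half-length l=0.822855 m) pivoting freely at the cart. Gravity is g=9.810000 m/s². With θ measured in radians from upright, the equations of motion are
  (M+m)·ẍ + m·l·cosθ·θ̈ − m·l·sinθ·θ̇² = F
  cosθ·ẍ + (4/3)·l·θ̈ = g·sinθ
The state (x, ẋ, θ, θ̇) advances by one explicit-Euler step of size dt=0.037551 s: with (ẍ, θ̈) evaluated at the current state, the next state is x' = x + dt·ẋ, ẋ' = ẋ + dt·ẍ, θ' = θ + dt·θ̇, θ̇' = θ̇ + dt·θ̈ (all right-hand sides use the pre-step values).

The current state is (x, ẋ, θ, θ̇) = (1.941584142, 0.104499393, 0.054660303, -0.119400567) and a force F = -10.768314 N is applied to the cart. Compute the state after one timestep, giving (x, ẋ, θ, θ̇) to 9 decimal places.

sinθ=0.054633089, cosθ=0.998506498
temp = (F + m·l·θ̇²·sinθ)/(M+m) = (-10.768314 + 0.000189173)/1.396299 = -7.711904704
θ̈ = (g·sinθ − cosθ·temp)/(l·(4/3 − m·cos²θ/(M+m))) = 8.916546155
ẍ = temp − m·l·θ̈·cosθ/(M+m) = -9.260579548
Euler: x'=1.941584142+0.037551·0.104499393=1.945508199, ẋ'=0.104499393+0.037551·-9.260579548=-0.243244630
       θ'=0.054660303+0.037551·-0.119400567=0.050176692, θ̇'=-0.119400567+0.037551·8.916546155=0.215424658

(1.945508199, -0.243244630, 0.050176692, 0.215424658)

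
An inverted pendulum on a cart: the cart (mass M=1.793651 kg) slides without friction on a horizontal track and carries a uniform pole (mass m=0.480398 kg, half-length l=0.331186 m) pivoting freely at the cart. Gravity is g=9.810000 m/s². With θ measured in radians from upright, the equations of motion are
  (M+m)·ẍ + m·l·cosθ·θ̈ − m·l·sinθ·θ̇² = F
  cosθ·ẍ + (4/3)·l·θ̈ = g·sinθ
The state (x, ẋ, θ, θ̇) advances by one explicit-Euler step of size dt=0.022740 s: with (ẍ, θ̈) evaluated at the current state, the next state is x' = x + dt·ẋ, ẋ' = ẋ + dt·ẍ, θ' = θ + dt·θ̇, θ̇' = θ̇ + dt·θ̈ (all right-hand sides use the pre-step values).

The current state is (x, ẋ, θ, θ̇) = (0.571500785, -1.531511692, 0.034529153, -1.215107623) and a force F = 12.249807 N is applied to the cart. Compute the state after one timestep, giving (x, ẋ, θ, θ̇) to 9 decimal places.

sinθ=0.034522292, cosθ=0.999403928
temp = (F + m·l·θ̇²·sinθ)/(M+m) = (12.249807 + 0.008109653)/2.274049 = 5.390348516
θ̈ = (g·sinθ − cosθ·temp)/(l·(4/3 − m·cos²θ/(M+m))) = -13.582080329
ẍ = temp − m·l·θ̈·cosθ/(M+m) = 6.340035944
Euler: x'=0.571500785+0.022740·-1.531511692=0.536674209, ẋ'=-1.531511692+0.022740·6.340035944=-1.387339275
       θ'=0.034529153+0.022740·-1.215107623=0.006897606, θ̇'=-1.215107623+0.022740·-13.582080329=-1.523964130

(0.536674209, -1.387339275, 0.006897606, -1.523964130)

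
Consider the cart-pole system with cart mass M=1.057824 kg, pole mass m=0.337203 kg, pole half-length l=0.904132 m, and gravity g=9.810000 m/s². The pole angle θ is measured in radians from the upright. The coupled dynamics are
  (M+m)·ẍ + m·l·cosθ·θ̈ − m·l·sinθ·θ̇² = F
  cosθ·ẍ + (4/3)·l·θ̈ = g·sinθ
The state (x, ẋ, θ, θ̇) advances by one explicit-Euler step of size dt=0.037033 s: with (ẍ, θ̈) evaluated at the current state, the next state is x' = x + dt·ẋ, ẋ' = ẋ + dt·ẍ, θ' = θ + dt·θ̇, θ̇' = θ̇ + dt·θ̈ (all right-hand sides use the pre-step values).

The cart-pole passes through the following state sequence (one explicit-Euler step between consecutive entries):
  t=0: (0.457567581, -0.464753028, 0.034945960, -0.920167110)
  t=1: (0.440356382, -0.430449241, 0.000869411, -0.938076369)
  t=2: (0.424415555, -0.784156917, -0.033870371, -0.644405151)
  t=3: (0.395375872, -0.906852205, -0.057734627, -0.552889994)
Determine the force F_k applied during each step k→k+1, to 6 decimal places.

F_0 = 1.135850 N
F_1 = -10.906681 N
F_2 = -3.864653 N

step 0→1:
  ẍ = (ẋ'−ẋ)/dt = (-0.430449241−-0.464753028)/0.037033 = 0.926303
  θ̈ = (θ̇'−θ̇)/dt = (-0.938076369−-0.920167110)/0.037033 = -0.483603
  sinθ=0.034939, cosθ=0.999389
  F = (M+m)·ẍ + m·l·cosθ·θ̈ − m·l·sinθ·θ̇² = 1.292218 + -0.147349 − 0.009019 = 1.135850
step 1→2:
  ẍ = (ẋ'−ẋ)/dt = (-0.784156917−-0.430449241)/0.037033 = -9.551148
  θ̈ = (θ̇'−θ̇)/dt = (-0.644405151−-0.938076369)/0.037033 = 7.929987
  sinθ=0.000869, cosθ=1.000000
  F = (M+m)·ẍ + m·l·cosθ·θ̈ − m·l·sinθ·θ̇² = -13.324110 + 2.417662 − 0.000233 = -10.906681
step 2→3:
  ẍ = (ẋ'−ẋ)/dt = (-0.906852205−-0.784156917)/0.037033 = -3.313134
  θ̈ = (θ̇'−θ̇)/dt = (-0.552889994−-0.644405151)/0.037033 = 2.471179
  sinθ=-0.033864, cosθ=0.999426
  F = (M+m)·ẍ + m·l·cosθ·θ̈ − m·l·sinθ·θ̇² = -4.621911 + 0.752971 − -0.004287 = -3.864653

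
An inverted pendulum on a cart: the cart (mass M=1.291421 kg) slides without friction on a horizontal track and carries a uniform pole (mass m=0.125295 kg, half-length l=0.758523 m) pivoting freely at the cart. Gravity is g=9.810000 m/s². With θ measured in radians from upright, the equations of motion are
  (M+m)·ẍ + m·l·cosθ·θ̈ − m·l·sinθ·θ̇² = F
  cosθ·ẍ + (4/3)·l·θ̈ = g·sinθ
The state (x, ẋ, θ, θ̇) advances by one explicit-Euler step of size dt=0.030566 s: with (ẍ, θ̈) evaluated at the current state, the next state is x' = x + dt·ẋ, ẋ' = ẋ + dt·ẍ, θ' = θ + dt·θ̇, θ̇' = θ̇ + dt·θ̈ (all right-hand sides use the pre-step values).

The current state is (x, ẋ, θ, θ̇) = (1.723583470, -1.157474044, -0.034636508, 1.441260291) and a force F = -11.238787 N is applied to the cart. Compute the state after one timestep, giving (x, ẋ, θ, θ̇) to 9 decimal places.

sinθ=-0.034629583, cosθ=0.999400216
temp = (F + m·l·θ̇²·sinθ)/(M+m) = (-11.238787 + -0.006836512)/1.416716 = -7.937810763
θ̈ = (g·sinθ − cosθ·temp)/(l·(4/3 − m·cos²θ/(M+m))) = 8.040716367
ẍ = temp − m·l·θ̈·cosθ/(M+m) = -8.476891579
Euler: x'=1.723583470+0.030566·-1.157474044=1.688204118, ẋ'=-1.157474044+0.030566·-8.476891579=-1.416578712
       θ'=-0.034636508+0.030566·1.441260291=0.009417054, θ̇'=1.441260291+0.030566·8.040716367=1.687032827

(1.688204118, -1.416578712, 0.009417054, 1.687032827)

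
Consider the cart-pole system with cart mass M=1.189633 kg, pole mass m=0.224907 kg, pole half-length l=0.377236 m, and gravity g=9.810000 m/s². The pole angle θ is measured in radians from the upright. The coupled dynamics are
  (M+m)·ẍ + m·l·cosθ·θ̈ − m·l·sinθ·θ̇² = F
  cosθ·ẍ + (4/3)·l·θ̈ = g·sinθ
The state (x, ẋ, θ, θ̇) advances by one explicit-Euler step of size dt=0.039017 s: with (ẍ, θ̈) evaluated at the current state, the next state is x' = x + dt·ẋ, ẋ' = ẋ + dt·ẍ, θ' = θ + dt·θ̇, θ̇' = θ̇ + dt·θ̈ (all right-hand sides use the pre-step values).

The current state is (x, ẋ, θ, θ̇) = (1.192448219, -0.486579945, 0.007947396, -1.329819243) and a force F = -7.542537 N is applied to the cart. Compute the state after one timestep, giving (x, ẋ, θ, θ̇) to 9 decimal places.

(1.173463329, -0.723164530, -0.043938161, -0.853421840)

sinθ=0.007947312, cosθ=0.999968420
temp = (F + m·l·θ̇²·sinθ)/(M+m) = (-7.542537 + 0.001192399)/1.414540 = -5.331305301
θ̈ = (g·sinθ − cosθ·temp)/(l·(4/3 − m·cos²θ/(M+m))) = 12.209995731
ẍ = temp − m·l·θ̈·cosθ/(M+m) = -6.063628290
Euler: x'=1.192448219+0.039017·-0.486579945=1.173463329, ẋ'=-0.486579945+0.039017·-6.063628290=-0.723164530
       θ'=0.007947396+0.039017·-1.329819243=-0.043938161, θ̇'=-1.329819243+0.039017·12.209995731=-0.853421840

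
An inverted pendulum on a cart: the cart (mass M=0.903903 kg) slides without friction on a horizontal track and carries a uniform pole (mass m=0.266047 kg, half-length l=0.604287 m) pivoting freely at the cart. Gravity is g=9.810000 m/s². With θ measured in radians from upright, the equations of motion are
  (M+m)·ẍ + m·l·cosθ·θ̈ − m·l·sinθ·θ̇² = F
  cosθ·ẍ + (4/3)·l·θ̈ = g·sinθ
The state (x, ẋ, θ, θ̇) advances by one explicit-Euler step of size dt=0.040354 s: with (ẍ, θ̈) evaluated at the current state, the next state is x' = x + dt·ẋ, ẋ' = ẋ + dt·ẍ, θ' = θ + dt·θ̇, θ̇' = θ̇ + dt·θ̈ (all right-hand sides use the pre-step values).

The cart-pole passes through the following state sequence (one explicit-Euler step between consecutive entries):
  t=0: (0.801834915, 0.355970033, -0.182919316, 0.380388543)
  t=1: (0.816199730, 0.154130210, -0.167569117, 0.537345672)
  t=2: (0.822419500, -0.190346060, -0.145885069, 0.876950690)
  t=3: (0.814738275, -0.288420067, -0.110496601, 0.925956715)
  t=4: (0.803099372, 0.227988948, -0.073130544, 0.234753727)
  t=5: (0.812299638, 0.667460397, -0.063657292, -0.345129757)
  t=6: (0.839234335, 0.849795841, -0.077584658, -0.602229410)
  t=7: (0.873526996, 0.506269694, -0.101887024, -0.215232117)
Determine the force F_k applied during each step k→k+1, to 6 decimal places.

F_0 = -5.232664 N
F_1 = -8.645350 N
F_2 = -2.632241 N
F_3 = 12.250086 N
F_4 = 10.437820 N
F_5 = 4.265318 N
F_6 = -8.417905 N

step 0→1:
  ẍ = (ẋ'−ẋ)/dt = (0.154130210−0.355970033)/0.040354 = -5.001730
  θ̈ = (θ̇'−θ̇)/dt = (0.537345672−0.380388543)/0.040354 = 3.889506
  sinθ=-0.181901, cosθ=0.983317
  F = (M+m)·ẍ + m·l·cosθ·θ̈ − m·l·sinθ·θ̇² = -5.851774 + 0.614879 − -0.004231 = -5.232664
step 1→2:
  ẍ = (ẋ'−ẋ)/dt = (-0.190346060−0.154130210)/0.040354 = -8.536360
  θ̈ = (θ̇'−θ̇)/dt = (0.876950690−0.537345672)/0.040354 = 8.415647
  sinθ=-0.166786, cosθ=0.985993
  F = (M+m)·ẍ + m·l·cosθ·θ̈ − m·l·sinθ·θ̇² = -9.987114 + 1.334022 − -0.007742 = -8.645350
step 2→3:
  ẍ = (ẋ'−ẋ)/dt = (-0.288420067−-0.190346060)/0.040354 = -2.430342
  θ̈ = (θ̇'−θ̇)/dt = (0.925956715−0.876950690)/0.040354 = 1.214403
  sinθ=-0.145368, cosθ=0.989378
  F = (M+m)·ẍ + m·l·cosθ·θ̈ − m·l·sinθ·θ̇² = -2.843378 + 0.193164 − -0.017973 = -2.632241
step 3→4:
  ẍ = (ẋ'−ẋ)/dt = (0.227988948−-0.288420067)/0.040354 = 12.796972
  θ̈ = (θ̇'−θ̇)/dt = (0.234753727−0.925956715)/0.040354 = -17.128488
  sinθ=-0.110272, cosθ=0.993901
  F = (M+m)·ẍ + m·l·cosθ·θ̈ − m·l·sinθ·θ̇² = 14.971818 + -2.736932 − -0.015200 = 12.250086
step 4→5:
  ẍ = (ẋ'−ẋ)/dt = (0.667460397−0.227988948)/0.040354 = 10.890406
  θ̈ = (θ̇'−θ̇)/dt = (-0.345129757−0.234753727)/0.040354 = -14.369913
  sinθ=-0.073065, cosθ=0.997327
  F = (M+m)·ẍ + m·l·cosθ·θ̈ − m·l·sinθ·θ̇² = 12.741231 + -2.304058 − -0.000647 = 10.437820
step 5→6:
  ẍ = (ẋ'−ẋ)/dt = (0.849795841−0.667460397)/0.040354 = 4.518398
  θ̈ = (θ̇'−θ̇)/dt = (-0.602229410−-0.345129757)/0.040354 = -6.371107
  sinθ=-0.063614, cosθ=0.997975
  F = (M+m)·ẍ + m·l·cosθ·θ̈ − m·l·sinθ·θ̇² = 5.286300 + -1.022200 − -0.001218 = 4.265318
step 6→7:
  ẍ = (ẋ'−ẋ)/dt = (0.506269694−0.849795841)/0.040354 = -8.512815
  θ̈ = (θ̇'−θ̇)/dt = (-0.215232117−-0.602229410)/0.040354 = 9.590060
  sinθ=-0.077507, cosθ=0.996992
  F = (M+m)·ẍ + m·l·cosθ·θ̈ − m·l·sinθ·θ̇² = -9.959568 + 1.537144 − -0.004519 = -8.417905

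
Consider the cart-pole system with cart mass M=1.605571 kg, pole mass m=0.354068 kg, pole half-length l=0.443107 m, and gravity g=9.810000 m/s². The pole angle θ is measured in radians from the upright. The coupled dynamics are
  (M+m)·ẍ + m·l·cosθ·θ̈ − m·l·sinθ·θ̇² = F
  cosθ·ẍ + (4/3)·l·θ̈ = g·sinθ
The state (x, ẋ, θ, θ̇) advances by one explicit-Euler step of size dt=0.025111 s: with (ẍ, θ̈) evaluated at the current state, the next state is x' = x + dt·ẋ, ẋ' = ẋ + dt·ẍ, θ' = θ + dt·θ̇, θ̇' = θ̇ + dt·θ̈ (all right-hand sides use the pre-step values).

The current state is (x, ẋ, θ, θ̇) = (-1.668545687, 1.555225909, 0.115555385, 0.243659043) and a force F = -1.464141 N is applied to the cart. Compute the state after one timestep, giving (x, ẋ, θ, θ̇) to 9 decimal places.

sinθ=0.115298387, cosθ=0.993330903
temp = (F + m·l·θ̇²·sinθ)/(M+m) = (-1.464141 + 0.001073949)/1.959639 = -0.746600293
θ̈ = (g·sinθ − cosθ·temp)/(l·(4/3 − m·cos²θ/(M+m))) = 3.658950510
ẍ = temp − m·l·θ̈·cosθ/(M+m) = -1.037584686
Euler: x'=-1.668545687+0.025111·1.555225909=-1.629492409, ẋ'=1.555225909+0.025111·-1.037584686=1.529171120
       θ'=0.115555385+0.025111·0.243659043=0.121673907, θ̇'=0.243659043+0.025111·3.658950510=0.335538949

(-1.629492409, 1.529171120, 0.121673907, 0.335538949)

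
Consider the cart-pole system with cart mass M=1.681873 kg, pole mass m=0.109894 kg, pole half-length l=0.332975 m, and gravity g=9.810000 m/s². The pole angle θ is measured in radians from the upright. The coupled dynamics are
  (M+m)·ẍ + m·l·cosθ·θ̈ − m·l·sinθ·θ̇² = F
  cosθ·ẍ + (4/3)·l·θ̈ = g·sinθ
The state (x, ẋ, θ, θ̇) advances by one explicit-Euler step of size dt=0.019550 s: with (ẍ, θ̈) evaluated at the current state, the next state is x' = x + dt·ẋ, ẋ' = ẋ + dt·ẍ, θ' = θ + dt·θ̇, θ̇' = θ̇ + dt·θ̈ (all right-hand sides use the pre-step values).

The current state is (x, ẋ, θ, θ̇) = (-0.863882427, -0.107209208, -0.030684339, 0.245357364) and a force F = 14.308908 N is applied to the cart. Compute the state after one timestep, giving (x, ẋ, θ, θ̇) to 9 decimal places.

sinθ=-0.030679524, cosθ=0.999529273
temp = (F + m·l·θ̇²·sinθ)/(M+m) = (14.308908 + -0.000067582)/1.791767 = 7.985882326
θ̈ = (g·sinθ − cosθ·temp)/(l·(4/3 − m·cos²θ/(M+m))) = -19.555714831
ẍ = temp − m·l·θ̈·cosθ/(M+m) = 8.385066476
Euler: x'=-0.863882427+0.019550·-0.107209208=-0.865978367, ẋ'=-0.107209208+0.019550·8.385066476=0.056718842
       θ'=-0.030684339+0.019550·0.245357364=-0.025887603, θ̇'=0.245357364+0.019550·-19.555714831=-0.136956861

(-0.865978367, 0.056718842, -0.025887603, -0.136956861)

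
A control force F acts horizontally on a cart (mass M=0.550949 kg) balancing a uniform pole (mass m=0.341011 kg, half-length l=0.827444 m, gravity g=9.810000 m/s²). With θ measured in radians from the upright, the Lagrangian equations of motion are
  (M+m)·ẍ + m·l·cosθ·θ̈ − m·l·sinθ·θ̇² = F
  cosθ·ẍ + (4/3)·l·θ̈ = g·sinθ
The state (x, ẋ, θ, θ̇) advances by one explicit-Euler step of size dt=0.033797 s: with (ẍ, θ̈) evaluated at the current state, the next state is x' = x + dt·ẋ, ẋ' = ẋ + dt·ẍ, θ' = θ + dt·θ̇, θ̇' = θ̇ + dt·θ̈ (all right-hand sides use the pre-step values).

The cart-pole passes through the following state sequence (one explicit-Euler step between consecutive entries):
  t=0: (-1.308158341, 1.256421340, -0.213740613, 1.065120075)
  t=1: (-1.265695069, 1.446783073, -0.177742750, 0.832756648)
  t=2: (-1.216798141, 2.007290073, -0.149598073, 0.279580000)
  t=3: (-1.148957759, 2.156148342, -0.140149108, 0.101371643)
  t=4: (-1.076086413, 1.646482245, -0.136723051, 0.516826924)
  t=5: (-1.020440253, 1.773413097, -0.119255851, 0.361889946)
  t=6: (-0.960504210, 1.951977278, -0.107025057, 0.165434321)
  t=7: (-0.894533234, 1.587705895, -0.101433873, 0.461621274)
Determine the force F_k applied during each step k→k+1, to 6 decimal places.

F_0 = 3.196038 N
F_1 = 10.281675 N
F_2 = 2.460684 N
F_3 = -10.015963 N
F_4 = 2.078712 N
F_5 = 3.088470 N
F_6 = -7.154229 N

step 0→1:
  ẍ = (ẋ'−ẋ)/dt = (1.446783073−1.256421340)/0.033797 = 5.632504
  θ̈ = (θ̇'−θ̇)/dt = (0.832756648−1.065120075)/0.033797 = -6.875268
  sinθ=-0.212117, cosθ=0.977244
  F = (M+m)·ẍ + m·l·cosθ·θ̈ − m·l·sinθ·θ̇² = 5.023968 + -1.895832 − -0.067901 = 3.196038
step 1→2:
  ẍ = (ẋ'−ẋ)/dt = (2.007290073−1.446783073)/0.033797 = 16.584519
  θ̈ = (θ̇'−θ̇)/dt = (0.279580000−0.832756648)/0.033797 = -16.367626
  sinθ=-0.176808, cosθ=0.984245
  F = (M+m)·ẍ + m·l·cosθ·θ̈ − m·l·sinθ·θ̇² = 14.792728 + -4.545650 − -0.034598 = 10.281675
step 2→3:
  ẍ = (ẋ'−ẋ)/dt = (2.156148342−2.007290073)/0.033797 = 4.404482
  θ̈ = (θ̇'−θ̇)/dt = (0.101371643−0.279580000)/0.033797 = -5.272905
  sinθ=-0.149041, cosθ=0.988831
  F = (M+m)·ẍ + m·l·cosθ·θ̈ − m·l·sinθ·θ̇² = 3.928622 + -1.471225 − -0.003287 = 2.460684
step 3→4:
  ẍ = (ẋ'−ẋ)/dt = (1.646482245−2.156148342)/0.033797 = -15.080217
  θ̈ = (θ̇'−θ̇)/dt = (0.516826924−0.101371643)/0.033797 = 12.292667
  sinθ=-0.139691, cosθ=0.990195
  F = (M+m)·ẍ + m·l·cosθ·θ̈ − m·l·sinθ·θ̇² = -13.450950 + 3.434582 − -0.000405 = -10.015963
step 4→5:
  ẍ = (ẋ'−ẋ)/dt = (1.773413097−1.646482245)/0.033797 = 3.755684
  θ̈ = (θ̇'−θ̇)/dt = (0.361889946−0.516826924)/0.033797 = -4.584341
  sinθ=-0.136297, cosθ=0.990668
  F = (M+m)·ẍ + m·l·cosθ·θ̈ − m·l·sinθ·θ̇² = 3.349920 + -1.281481 − -0.010273 = 2.078712
step 5→6:
  ẍ = (ẋ'−ẋ)/dt = (1.951977278−1.773413097)/0.033797 = 5.283433
  θ̈ = (θ̇'−θ̇)/dt = (0.165434321−0.361889946)/0.033797 = -5.812813
  sinθ=-0.118973, cosθ=0.992897
  F = (M+m)·ẍ + m·l·cosθ·θ̈ − m·l·sinθ·θ̇² = 4.712611 + -1.628537 − -0.004397 = 3.088470
step 6→7:
  ẍ = (ẋ'−ẋ)/dt = (1.587705895−1.951977278)/0.033797 = -10.778216
  θ̈ = (θ̇'−θ̇)/dt = (0.461621274−0.165434321)/0.033797 = 8.763705
  sinθ=-0.106821, cosθ=0.994278
  F = (M+m)·ẍ + m·l·cosθ·θ̈ − m·l·sinθ·θ̇² = -9.613738 + 2.458684 − -0.000825 = -7.154229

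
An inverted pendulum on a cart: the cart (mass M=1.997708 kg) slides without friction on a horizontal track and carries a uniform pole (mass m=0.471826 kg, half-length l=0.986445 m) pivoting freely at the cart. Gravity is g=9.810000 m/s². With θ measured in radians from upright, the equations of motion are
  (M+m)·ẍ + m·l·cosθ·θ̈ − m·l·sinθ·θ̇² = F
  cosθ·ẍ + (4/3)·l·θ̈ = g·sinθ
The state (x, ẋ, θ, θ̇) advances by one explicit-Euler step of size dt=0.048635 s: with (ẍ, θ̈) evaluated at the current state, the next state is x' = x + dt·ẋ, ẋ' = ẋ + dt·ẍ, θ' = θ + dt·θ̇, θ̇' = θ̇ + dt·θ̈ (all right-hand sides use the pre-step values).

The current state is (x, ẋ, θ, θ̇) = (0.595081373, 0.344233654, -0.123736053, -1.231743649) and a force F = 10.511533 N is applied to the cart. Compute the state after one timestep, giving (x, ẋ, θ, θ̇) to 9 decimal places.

sinθ=-0.123420549, cosθ=0.992354457
temp = (F + m·l·θ̇²·sinθ)/(M+m) = (10.511533 + -0.087153108)/2.469534 = 4.221193104
θ̈ = (g·sinθ − cosθ·temp)/(l·(4/3 − m·cos²θ/(M+m))) = -4.779903691
ẍ = temp − m·l·θ̈·cosθ/(M+m) = 5.115168787
Euler: x'=0.595081373+0.048635·0.344233654=0.611823177, ẋ'=0.344233654+0.048635·5.115168787=0.593009888
       θ'=-0.123736053+0.048635·-1.231743649=-0.183641905, θ̇'=-1.231743649+0.048635·-4.779903691=-1.464214265

(0.611823177, 0.593009888, -0.183641905, -1.464214265)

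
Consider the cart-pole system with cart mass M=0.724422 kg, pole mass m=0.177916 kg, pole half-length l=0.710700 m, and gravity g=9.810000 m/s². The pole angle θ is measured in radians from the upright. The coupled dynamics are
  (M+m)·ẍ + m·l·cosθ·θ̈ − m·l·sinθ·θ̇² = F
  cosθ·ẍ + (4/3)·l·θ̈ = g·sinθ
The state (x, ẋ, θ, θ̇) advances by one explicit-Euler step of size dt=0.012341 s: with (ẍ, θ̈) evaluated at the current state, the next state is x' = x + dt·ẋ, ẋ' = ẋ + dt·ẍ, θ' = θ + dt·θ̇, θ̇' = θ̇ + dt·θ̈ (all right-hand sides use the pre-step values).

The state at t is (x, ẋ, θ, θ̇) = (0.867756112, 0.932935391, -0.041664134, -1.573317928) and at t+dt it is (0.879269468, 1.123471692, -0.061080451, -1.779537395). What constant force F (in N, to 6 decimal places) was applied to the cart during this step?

ẍ = (ẋ'−ẋ)/dt = (1.123471692−0.932935391)/0.012341 = 15.439292
θ̈ = (θ̇'−θ̇)/dt = (-1.779537395−-1.573317928)/0.012341 = -16.710110
sinθ=-0.041652, cosθ=0.999132
F = (M+m)·ẍ + m·l·cosθ·θ̈ − m·l·sinθ·θ̇² = 13.931460 + -2.111075 − -0.013037 = 11.833422

F = 11.833422 N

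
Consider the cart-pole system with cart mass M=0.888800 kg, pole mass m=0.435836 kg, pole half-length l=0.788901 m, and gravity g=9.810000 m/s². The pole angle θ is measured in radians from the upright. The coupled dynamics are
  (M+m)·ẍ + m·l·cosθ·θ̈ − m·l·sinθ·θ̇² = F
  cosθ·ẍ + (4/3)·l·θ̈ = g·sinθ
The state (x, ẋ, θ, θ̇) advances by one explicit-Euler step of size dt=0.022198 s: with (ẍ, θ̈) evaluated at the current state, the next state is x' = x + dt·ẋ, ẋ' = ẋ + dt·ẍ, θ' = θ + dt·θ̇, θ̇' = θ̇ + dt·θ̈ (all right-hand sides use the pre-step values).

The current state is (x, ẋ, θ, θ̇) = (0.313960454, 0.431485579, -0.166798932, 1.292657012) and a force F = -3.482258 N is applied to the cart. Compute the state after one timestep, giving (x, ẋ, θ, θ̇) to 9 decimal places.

(0.323538571, 0.364178637, -0.138104532, 1.321385397)

sinθ=-0.166026564, cosθ=0.986121281
temp = (F + m·l·θ̇²·sinθ)/(M+m) = (-3.482258 + -0.095387134)/1.324636 = -2.700851505
θ̈ = (g·sinθ − cosθ·temp)/(l·(4/3 − m·cos²θ/(M+m))) = 1.294187974
ẍ = temp − m·l·θ̈·cosθ/(M+m) = -3.032117413
Euler: x'=0.313960454+0.022198·0.431485579=0.323538571, ẋ'=0.431485579+0.022198·-3.032117413=0.364178637
       θ'=-0.166798932+0.022198·1.292657012=-0.138104532, θ̇'=1.292657012+0.022198·1.294187974=1.321385397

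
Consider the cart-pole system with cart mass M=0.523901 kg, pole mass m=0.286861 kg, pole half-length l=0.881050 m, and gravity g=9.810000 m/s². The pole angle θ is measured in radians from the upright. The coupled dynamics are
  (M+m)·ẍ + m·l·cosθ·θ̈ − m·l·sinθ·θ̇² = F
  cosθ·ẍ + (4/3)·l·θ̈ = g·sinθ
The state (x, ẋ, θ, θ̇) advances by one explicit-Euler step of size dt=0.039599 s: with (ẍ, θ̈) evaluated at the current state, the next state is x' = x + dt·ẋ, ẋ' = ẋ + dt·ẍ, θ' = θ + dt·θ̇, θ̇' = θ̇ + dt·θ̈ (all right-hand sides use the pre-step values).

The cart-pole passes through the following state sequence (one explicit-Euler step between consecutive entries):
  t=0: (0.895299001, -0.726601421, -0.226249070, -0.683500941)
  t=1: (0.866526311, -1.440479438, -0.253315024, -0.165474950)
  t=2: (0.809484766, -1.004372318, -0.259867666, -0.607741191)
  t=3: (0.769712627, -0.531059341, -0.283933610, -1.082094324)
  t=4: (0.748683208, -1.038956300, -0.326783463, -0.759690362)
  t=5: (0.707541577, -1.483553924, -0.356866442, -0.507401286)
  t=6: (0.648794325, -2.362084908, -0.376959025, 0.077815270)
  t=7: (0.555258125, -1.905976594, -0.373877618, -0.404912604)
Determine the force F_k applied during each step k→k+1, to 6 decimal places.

step 0→1:
  ẍ = (ẋ'−ẋ)/dt = (-1.440479438−-0.726601421)/0.039599 = -18.027678
  θ̈ = (θ̇'−θ̇)/dt = (-0.165474950−-0.683500941)/0.039599 = 13.081795
  sinθ=-0.224324, cosθ=0.974515
  F = (M+m)·ẍ + m·l·cosθ·θ̈ − m·l·sinθ·θ̇² = -14.616156 + 3.222017 − -0.026487 = -11.367653
step 1→2:
  ẍ = (ẋ'−ẋ)/dt = (-1.004372318−-1.440479438)/0.039599 = 11.013084
  θ̈ = (θ̇'−θ̇)/dt = (-0.607741191−-0.165474950)/0.039599 = -11.168621
  sinθ=-0.250615, cosθ=0.968087
  F = (M+m)·ẍ + m·l·cosθ·θ̈ − m·l·sinθ·θ̇² = 8.928990 + -2.732663 − -0.001734 = 6.198062
step 2→3:
  ẍ = (ẋ'−ẋ)/dt = (-0.531059341−-1.004372318)/0.039599 = 11.952650
  θ̈ = (θ̇'−θ̇)/dt = (-1.082094324−-0.607741191)/0.039599 = -11.978917
  sinθ=-0.256953, cosθ=0.966424
  F = (M+m)·ẍ + m·l·cosθ·θ̈ − m·l·sinθ·θ̇² = 9.690754 + -2.925885 − -0.023986 = 6.788855
step 3→4:
  ẍ = (ẋ'−ẋ)/dt = (-1.038956300−-0.531059341)/0.039599 = -12.826005
  θ̈ = (θ̇'−θ̇)/dt = (-0.759690362−-1.082094324)/0.039599 = 8.141720
  sinθ=-0.280134, cosθ=0.959961
  F = (M+m)·ẍ + m·l·cosθ·θ̈ − m·l·sinθ·θ̇² = -10.398837 + 1.975340 − -0.082903 = -8.340595
step 4→5:
  ẍ = (ẋ'−ẋ)/dt = (-1.483553924−-1.038956300)/0.039599 = -11.227496
  θ̈ = (θ̇'−θ̇)/dt = (-0.507401286−-0.759690362)/0.039599 = 6.371097
  sinθ=-0.320998, cosθ=0.947080
  F = (M+m)·ẍ + m·l·cosθ·θ̈ − m·l·sinθ·θ̇² = -9.102827 + 1.525011 − -0.046822 = -7.530995
step 5→6:
  ẍ = (ẋ'−ẋ)/dt = (-2.362084908−-1.483553924)/0.039599 = -22.185686
  θ̈ = (θ̇'−θ̇)/dt = (0.077815270−-0.507401286)/0.039599 = 14.778569
  sinθ=-0.349340, cosθ=0.936996
  F = (M+m)·ẍ + m·l·cosθ·θ̈ − m·l·sinθ·θ̇² = -17.987311 + 3.499792 − -0.022731 = -14.464788
step 6→7:
  ẍ = (ẋ'−ẋ)/dt = (-1.905976594−-2.362084908)/0.039599 = 11.518178
  θ̈ = (θ̇'−θ̇)/dt = (-0.404912604−0.077815270)/0.039599 = -12.190406
  sinθ=-0.368095, cosθ=0.929788
  F = (M+m)·ẍ + m·l·cosθ·θ̈ − m·l·sinθ·θ̇² = 9.338501 + -2.864668 − -0.000563 = 6.474396

F_0 = -11.367653 N
F_1 = 6.198062 N
F_2 = 6.788855 N
F_3 = -8.340595 N
F_4 = -7.530995 N
F_5 = -14.464788 N
F_6 = 6.474396 N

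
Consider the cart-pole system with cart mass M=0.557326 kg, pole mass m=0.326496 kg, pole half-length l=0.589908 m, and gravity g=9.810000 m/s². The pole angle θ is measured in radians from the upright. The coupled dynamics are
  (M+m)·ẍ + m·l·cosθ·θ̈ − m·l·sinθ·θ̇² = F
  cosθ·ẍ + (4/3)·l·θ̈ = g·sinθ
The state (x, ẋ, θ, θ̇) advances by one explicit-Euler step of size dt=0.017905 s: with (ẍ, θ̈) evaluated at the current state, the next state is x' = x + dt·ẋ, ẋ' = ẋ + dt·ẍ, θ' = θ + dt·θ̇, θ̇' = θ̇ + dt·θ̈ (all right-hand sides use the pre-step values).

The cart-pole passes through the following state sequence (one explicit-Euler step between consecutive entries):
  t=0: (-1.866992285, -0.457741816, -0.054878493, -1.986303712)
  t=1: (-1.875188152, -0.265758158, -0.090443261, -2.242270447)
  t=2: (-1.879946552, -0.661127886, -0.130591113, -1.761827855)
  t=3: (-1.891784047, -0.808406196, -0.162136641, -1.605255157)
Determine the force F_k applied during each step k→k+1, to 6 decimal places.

step 0→1:
  ẍ = (ẋ'−ẋ)/dt = (-0.265758158−-0.457741816)/0.017905 = 10.722349
  θ̈ = (θ̇'−θ̇)/dt = (-2.242270447−-1.986303712)/0.017905 = -14.295824
  sinθ=-0.054851, cosθ=0.998495
  F = (M+m)·ẍ + m·l·cosθ·θ̈ − m·l·sinθ·θ̇² = 9.476648 + -2.749268 − -0.041681 = 6.769061
step 1→2:
  ẍ = (ẋ'−ẋ)/dt = (-0.661127886−-0.265758158)/0.017905 = -22.081526
  θ̈ = (θ̇'−θ̇)/dt = (-1.761827855−-2.242270447)/0.017905 = 26.832873
  sinθ=-0.090320, cosθ=0.995913
  F = (M+m)·ẍ + m·l·cosθ·θ̈ − m·l·sinθ·θ̇² = -19.516139 + 5.146958 − -0.087463 = -14.281718
step 2→3:
  ẍ = (ẋ'−ẋ)/dt = (-0.808406196−-0.661127886)/0.017905 = -8.225541
  θ̈ = (θ̇'−θ̇)/dt = (-1.605255157−-1.761827855)/0.017905 = 8.744635
  sinθ=-0.130220, cosθ=0.991485
  F = (M+m)·ẍ + m·l·cosθ·θ̈ − m·l·sinθ·θ̇² = -7.269914 + 1.669898 − -0.077852 = -5.522164

F_0 = 6.769061 N
F_1 = -14.281718 N
F_2 = -5.522164 N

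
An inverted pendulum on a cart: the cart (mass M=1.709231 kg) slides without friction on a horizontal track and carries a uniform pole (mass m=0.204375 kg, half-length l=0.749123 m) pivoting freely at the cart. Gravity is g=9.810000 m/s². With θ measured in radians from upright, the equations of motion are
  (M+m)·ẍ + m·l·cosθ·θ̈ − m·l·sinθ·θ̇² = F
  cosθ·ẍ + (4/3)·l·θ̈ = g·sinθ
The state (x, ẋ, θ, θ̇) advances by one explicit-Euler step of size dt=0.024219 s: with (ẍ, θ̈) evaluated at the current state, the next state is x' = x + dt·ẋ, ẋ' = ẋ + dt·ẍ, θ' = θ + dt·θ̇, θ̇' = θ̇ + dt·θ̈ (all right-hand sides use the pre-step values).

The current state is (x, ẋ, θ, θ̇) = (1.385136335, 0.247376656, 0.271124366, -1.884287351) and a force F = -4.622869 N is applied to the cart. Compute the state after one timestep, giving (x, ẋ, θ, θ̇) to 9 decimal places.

(1.391127550, 0.180854269, 0.225488811, -1.756415767)

sinθ=0.267814899, cosθ=0.963470383
temp = (F + m·l·θ̇²·sinθ)/(M+m) = (-4.622869 + 0.145582744)/1.913606 = -2.339711652
θ̈ = (g·sinθ − cosθ·temp)/(l·(4/3 − m·cos²θ/(M+m))) = 5.279804471
ẍ = temp − m·l·θ̈·cosθ/(M+m) = -2.746702446
Euler: x'=1.385136335+0.024219·0.247376656=1.391127550, ẋ'=0.247376656+0.024219·-2.746702446=0.180854269
       θ'=0.271124366+0.024219·-1.884287351=0.225488811, θ̇'=-1.884287351+0.024219·5.279804471=-1.756415767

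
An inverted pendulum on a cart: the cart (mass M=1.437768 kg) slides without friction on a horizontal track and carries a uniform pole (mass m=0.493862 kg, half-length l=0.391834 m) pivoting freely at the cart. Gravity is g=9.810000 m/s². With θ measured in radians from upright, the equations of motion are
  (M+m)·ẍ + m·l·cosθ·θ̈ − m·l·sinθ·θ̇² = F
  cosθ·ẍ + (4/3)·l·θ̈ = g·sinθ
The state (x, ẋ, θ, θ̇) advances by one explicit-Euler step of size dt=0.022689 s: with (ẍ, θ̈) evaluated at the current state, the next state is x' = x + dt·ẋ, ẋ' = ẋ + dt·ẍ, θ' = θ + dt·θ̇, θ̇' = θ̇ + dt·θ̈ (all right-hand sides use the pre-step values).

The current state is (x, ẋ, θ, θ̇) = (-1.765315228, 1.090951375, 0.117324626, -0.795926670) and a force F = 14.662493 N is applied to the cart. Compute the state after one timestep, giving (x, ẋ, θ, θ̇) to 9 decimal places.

sinθ=0.117055648, cosθ=0.993125357
temp = (F + m·l·θ̇²·sinθ)/(M+m) = (14.662493 + 0.014349812)/1.931630 = 7.598164665
θ̈ = (g·sinθ − cosθ·temp)/(l·(4/3 − m·cos²θ/(M+m))) = -15.101628142
ẍ = temp − m·l·θ̈·cosθ/(M+m) = 9.100654802
Euler: x'=-1.765315228+0.022689·1.090951375=-1.740562632, ẋ'=1.090951375+0.022689·9.100654802=1.297436132
       θ'=0.117324626+0.022689·-0.795926670=0.099265846, θ̇'=-0.795926670+0.022689·-15.101628142=-1.138567511

(-1.740562632, 1.297436132, 0.099265846, -1.138567511)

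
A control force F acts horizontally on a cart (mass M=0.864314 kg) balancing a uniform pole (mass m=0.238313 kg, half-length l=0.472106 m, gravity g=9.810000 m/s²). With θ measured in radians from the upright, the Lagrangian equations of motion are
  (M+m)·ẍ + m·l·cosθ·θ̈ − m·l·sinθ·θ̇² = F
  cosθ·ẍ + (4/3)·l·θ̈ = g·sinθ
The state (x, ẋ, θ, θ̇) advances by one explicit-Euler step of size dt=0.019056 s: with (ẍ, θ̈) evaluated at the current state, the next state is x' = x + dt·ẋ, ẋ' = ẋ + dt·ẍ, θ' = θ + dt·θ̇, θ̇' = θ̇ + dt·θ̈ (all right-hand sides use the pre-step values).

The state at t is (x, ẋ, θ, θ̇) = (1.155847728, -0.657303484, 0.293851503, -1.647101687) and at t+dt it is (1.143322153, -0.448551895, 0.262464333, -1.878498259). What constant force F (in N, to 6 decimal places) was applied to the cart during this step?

F = 10.682840 N

ẍ = (ẋ'−ẋ)/dt = (-0.448551895−-0.657303484)/0.019056 = 10.954638
θ̈ = (θ̇'−θ̇)/dt = (-1.878498259−-1.647101687)/0.019056 = -12.142977
sinθ=0.289641, cosθ=0.957135
F = (M+m)·ẍ + m·l·cosθ·θ̈ − m·l·sinθ·θ̇² = 12.078880 + -1.307633 − 0.088407 = 10.682840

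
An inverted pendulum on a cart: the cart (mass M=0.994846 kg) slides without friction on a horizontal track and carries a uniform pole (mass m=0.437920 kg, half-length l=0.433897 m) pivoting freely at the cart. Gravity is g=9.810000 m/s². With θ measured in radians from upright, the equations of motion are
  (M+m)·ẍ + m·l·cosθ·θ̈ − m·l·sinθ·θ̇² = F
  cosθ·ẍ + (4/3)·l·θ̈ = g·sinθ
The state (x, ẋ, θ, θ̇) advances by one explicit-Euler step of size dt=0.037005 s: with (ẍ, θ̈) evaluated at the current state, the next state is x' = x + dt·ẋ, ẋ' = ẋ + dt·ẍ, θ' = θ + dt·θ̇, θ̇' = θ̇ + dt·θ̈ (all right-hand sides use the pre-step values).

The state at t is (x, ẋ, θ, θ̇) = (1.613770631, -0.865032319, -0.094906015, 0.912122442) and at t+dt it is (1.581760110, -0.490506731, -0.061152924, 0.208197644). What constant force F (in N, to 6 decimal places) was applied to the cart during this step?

ẍ = (ẋ'−ẋ)/dt = (-0.490506731−-0.865032319)/0.037005 = 10.120946
θ̈ = (θ̇'−θ̇)/dt = (0.208197644−0.912122442)/0.037005 = -19.022424
sinθ=-0.094764, cosθ=0.995500
F = (M+m)·ẍ + m·l·cosθ·θ̈ − m·l·sinθ·θ̇² = 14.500947 + -3.598226 − -0.014981 = 10.917701

F = 10.917701 N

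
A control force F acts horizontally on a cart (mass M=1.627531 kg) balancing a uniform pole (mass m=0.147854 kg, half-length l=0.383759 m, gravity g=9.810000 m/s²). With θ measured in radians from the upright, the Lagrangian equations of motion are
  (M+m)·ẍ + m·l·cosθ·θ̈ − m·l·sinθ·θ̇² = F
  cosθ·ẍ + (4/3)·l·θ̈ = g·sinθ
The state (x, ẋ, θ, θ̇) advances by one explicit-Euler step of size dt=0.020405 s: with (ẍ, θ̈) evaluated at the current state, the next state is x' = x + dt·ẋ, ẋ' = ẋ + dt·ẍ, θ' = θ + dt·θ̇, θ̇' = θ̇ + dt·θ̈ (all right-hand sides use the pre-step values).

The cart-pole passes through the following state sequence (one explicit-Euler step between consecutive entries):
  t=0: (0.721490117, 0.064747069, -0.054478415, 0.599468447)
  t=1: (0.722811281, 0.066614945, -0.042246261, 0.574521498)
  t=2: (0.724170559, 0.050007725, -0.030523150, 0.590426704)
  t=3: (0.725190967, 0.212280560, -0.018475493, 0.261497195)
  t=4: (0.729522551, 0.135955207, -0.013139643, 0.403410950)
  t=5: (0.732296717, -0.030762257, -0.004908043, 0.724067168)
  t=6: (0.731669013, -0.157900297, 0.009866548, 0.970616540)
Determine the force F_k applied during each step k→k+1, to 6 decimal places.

step 0→1:
  ẍ = (ẋ'−ẋ)/dt = (0.066614945−0.064747069)/0.020405 = 0.091540
  θ̈ = (θ̇'−θ̇)/dt = (0.574521498−0.599468447)/0.020405 = -1.222590
  sinθ=-0.054451, cosθ=0.998516
  F = (M+m)·ẍ + m·l·cosθ·θ̈ − m·l·sinθ·θ̇² = 0.162519 + -0.069267 − -0.001110 = 0.094362
step 1→2:
  ẍ = (ẋ'−ẋ)/dt = (0.050007725−0.066614945)/0.020405 = -0.813880
  θ̈ = (θ̇'−θ̇)/dt = (0.590426704−0.574521498)/0.020405 = 0.779476
  sinθ=-0.042234, cosθ=0.999108
  F = (M+m)·ẍ + m·l·cosθ·θ̈ − m·l·sinθ·θ̇² = -1.444950 + 0.044188 − -0.000791 = -1.399971
step 2→3:
  ẍ = (ẋ'−ẋ)/dt = (0.212280560−0.050007725)/0.020405 = 7.952602
  θ̈ = (θ̇'−θ̇)/dt = (0.261497195−0.590426704)/0.020405 = -16.120045
  sinθ=-0.030518, cosθ=0.999534
  F = (M+m)·ẍ + m·l·cosθ·θ̈ − m·l·sinθ·θ̇² = 14.118930 + -0.914230 − -0.000604 = 13.205303
step 3→4:
  ẍ = (ẋ'−ẋ)/dt = (0.135955207−0.212280560)/0.020405 = -3.740522
  θ̈ = (θ̇'−θ̇)/dt = (0.403410950−0.261497195)/0.020405 = 6.954852
  sinθ=-0.018474, cosθ=0.999829
  F = (M+m)·ẍ + m·l·cosθ·θ̈ − m·l·sinθ·θ̇² = -6.640867 + 0.394553 − -0.000072 = -6.246242
step 4→5:
  ẍ = (ẋ'−ẋ)/dt = (-0.030762257−0.135955207)/0.020405 = -8.170422
  θ̈ = (θ̇'−θ̇)/dt = (0.724067168−0.403410950)/0.020405 = 15.714590
  sinθ=-0.013139, cosθ=0.999914
  F = (M+m)·ẍ + m·l·cosθ·θ̈ − m·l·sinθ·θ̇² = -14.505645 + 0.891574 − -0.000121 = -13.613950
step 5→6:
  ẍ = (ẋ'−ẋ)/dt = (-0.157900297−-0.030762257)/0.020405 = -6.230730
  θ̈ = (θ̇'−θ̇)/dt = (0.970616540−0.724067168)/0.020405 = 12.082792
  sinθ=-0.004908, cosθ=0.999988
  F = (M+m)·ẍ + m·l·cosθ·θ̈ − m·l·sinθ·θ̇² = -11.061944 + 0.685573 − -0.000146 = -10.376225

F_0 = 0.094362 N
F_1 = -1.399971 N
F_2 = 13.205303 N
F_3 = -6.246242 N
F_4 = -13.613950 N
F_5 = -10.376225 N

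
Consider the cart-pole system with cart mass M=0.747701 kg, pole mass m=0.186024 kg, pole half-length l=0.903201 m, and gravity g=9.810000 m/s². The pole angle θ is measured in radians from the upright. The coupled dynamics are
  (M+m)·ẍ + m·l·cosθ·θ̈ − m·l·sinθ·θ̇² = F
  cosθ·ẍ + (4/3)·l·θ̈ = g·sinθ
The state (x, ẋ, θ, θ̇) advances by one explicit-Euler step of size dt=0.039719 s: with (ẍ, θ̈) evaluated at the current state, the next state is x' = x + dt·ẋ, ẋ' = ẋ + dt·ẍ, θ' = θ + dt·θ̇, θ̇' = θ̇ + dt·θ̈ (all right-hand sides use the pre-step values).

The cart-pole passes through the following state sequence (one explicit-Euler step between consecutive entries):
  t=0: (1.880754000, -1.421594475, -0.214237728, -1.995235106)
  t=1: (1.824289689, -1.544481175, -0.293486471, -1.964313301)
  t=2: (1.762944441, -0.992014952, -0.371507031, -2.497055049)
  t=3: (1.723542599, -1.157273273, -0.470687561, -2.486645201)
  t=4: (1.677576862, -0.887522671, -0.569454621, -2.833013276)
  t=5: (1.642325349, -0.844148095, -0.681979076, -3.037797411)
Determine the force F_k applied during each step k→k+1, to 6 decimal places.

F_0 = -2.618837 N
F_1 = 11.017859 N
F_2 = -3.463594 N
F_3 = 5.506661 N
F_4 = 1.017170 N

step 0→1:
  ẍ = (ẋ'−ẋ)/dt = (-1.544481175−-1.421594475)/0.039719 = -3.093902
  θ̈ = (θ̇'−θ̇)/dt = (-1.964313301−-1.995235106)/0.039719 = 0.778514
  sinθ=-0.212603, cosθ=0.977139
  F = (M+m)·ẍ + m·l·cosθ·θ̈ − m·l·sinθ·θ̇² = -2.888854 + 0.127813 − -0.142203 = -2.618837
step 1→2:
  ẍ = (ẋ'−ẋ)/dt = (-0.992014952−-1.544481175)/0.039719 = 13.909369
  θ̈ = (θ̇'−θ̇)/dt = (-2.497055049−-1.964313301)/0.039719 = -13.412768
  sinθ=-0.289291, cosθ=0.957241
  F = (M+m)·ẍ + m·l·cosθ·θ̈ − m·l·sinθ·θ̇² = 12.987525 + -2.157214 − -0.187547 = 11.017859
step 2→3:
  ẍ = (ẋ'−ẋ)/dt = (-1.157273273−-0.992014952)/0.039719 = -4.160687
  θ̈ = (θ̇'−θ̇)/dt = (-2.486645201−-2.497055049)/0.039719 = 0.262087
  sinθ=-0.363020, cosθ=0.931781
  F = (M+m)·ẍ + m·l·cosθ·θ̈ − m·l·sinθ·θ̇² = -3.884937 + 0.041031 − -0.380312 = -3.463594
step 3→4:
  ẍ = (ẋ'−ẋ)/dt = (-0.887522671−-1.157273273)/0.039719 = 6.791475
  θ̈ = (θ̇'−θ̇)/dt = (-2.833013276−-2.486645201)/0.039719 = -8.720463
  sinθ=-0.453499, cosθ=0.891257
  F = (M+m)·ẍ + m·l·cosθ·θ̈ − m·l·sinθ·θ̇² = 6.341370 + -1.305857 − -0.471148 = 5.506661
step 4→5:
  ẍ = (ẋ'−ẋ)/dt = (-0.844148095−-0.887522671)/0.039719 = 1.092036
  θ̈ = (θ̇'−θ̇)/dt = (-3.037797411−-2.833013276)/0.039719 = -5.155823
  sinθ=-0.539173, cosθ=0.842195
  F = (M+m)·ẍ + m·l·cosθ·θ̈ − m·l·sinθ·θ̇² = 1.019661 + -0.729565 − -0.727074 = 1.017170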